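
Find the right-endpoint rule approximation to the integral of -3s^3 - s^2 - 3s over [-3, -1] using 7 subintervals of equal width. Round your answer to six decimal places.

Δs = (-1 − (-3))/7 = 2/7.
Right endpoints: -19/7, -17/7, -15/7, -13/7, -11/7, -9/7, -1.
f(-19/7) = 20843/343, f(-17/7) = 15215/343, f(-15/7) = 10755/343, f(-13/7) = 7319/343, f(-11/7) = 4763/343, f(-9/7) = 2943/343, f(-1) = 5.
Sum = Δs · [f(-19/7) + f(-17/7) + f(-15/7) + ...].
Sum ≈ 52.938776.

52.938776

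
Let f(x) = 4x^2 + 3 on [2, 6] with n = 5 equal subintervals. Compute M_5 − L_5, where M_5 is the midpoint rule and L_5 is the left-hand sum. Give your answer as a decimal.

M_5 = 288.48.
L_5 = 239.84.
M_5 − L_5 = 48.64.

48.64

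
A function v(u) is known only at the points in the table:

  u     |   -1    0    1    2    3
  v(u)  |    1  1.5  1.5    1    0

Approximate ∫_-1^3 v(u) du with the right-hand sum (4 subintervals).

4

Δu = 1.
Sum = 1·[1.5 + 1.5 + 1 + 0] = 4.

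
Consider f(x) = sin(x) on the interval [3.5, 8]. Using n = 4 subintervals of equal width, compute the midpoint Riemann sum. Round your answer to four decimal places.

Δx = (8 − 3.5)/4 = 1.125.
Midpoints: 4.0625, 5.1875, 6.3125, 7.4375.
f(4.0625) ≈ -0.7962, f(5.1875) ≈ -0.8892, f(6.3125) ≈ 0.0293, f(7.4375) ≈ 0.9145.
Sum = Δx · [f(4.0625) + f(5.1875) + f(6.3125) + f(7.4375)].
Sum ≈ -0.8343.

-0.8343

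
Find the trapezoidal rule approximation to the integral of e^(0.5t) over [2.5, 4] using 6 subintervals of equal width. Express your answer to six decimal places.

Δt = (4 − 2.5)/6 = 0.25.
f(2.5) ≈ 3.490343, f(2.75) ≈ 3.955077, f(3) ≈ 4.481689, f(3.25) ≈ 5.078419, f(3.5) ≈ 5.754603, f(3.75) ≈ 6.520819, f(4) ≈ 7.389056.
T_6 = (Δt/2)·[f(t_0) + 2f(t_1) + ... + 2f(t_{5}) + f(t_6)].
Sum ≈ 7.807577.

7.807577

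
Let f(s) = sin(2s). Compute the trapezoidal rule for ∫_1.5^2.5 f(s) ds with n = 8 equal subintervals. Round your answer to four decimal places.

Δs = (2.5 − 1.5)/8 = 0.125.
f(1.5) ≈ 0.1411, f(1.625) ≈ -0.1082, f(1.75) ≈ -0.3508, f(1.875) ≈ -0.5716, f(2) ≈ -0.7568, f(2.125) ≈ -0.8950, f(2.25) ≈ -0.9775, f(2.375) ≈ -0.9993, f(2.5) ≈ -0.9589.
T_8 = (Δs/2)·[f(s_0) + 2f(s_1) + ... + 2f(s_{7}) + f(s_8)].
Sum ≈ -0.6335.

-0.6335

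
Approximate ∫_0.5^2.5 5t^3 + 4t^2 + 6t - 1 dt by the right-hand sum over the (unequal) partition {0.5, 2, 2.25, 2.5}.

152.20703125

Subinterval widths: 1.5, 0.25, 0.25.
Right endpoints: 2, 2.25, 2.5.
f(2) = 67, f(2.25) = 89.703125, f(2.5) = 117.125.
Sum = Σ Δt_i · f(t_i).
Sum = 152.20703125.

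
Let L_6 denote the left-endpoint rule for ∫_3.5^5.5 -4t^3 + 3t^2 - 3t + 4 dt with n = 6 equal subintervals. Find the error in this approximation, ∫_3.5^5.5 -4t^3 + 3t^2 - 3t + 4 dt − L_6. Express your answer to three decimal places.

Exact integral: ∫_3.5^5.5 f(t) dt = -660.5.
L_6 ≈ -588.05556.
Error ≈ -660.5 − (-588.05556) ≈ -72.444.

-72.444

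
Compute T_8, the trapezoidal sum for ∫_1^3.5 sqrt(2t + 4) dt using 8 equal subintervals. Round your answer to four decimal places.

7.2611

Δt = (3.5 − 1)/8 = 0.3125.
f(1) ≈ 2.4495, f(1.3125) ≈ 2.5739, f(1.625) ≈ 2.6926, f(1.9375) ≈ 2.8062, f(2.25) ≈ 2.9155, f(2.5625) ≈ 3.0208, f(2.875) ≈ 3.1225, f(3.1875) ≈ 3.2210, f(3.5) ≈ 3.3166.
T_8 = (Δt/2)·[f(t_0) + 2f(t_1) + ... + 2f(t_{7}) + f(t_8)].
Sum ≈ 7.2611.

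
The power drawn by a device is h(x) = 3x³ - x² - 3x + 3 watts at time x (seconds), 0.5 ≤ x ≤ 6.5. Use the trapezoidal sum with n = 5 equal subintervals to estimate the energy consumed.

Δx = (6.5 − 0.5)/5 = 1.2.
h(0.5) = 1.625, h(1.7) = 9.749, h(2.9) = 59.057, h(4.1) = 180.653, h(5.3) = 405.641, h(6.5) = 765.125.
T_5 = (Δx/2)·[h(x_0) + 2h(x_1) + ... + 2h(x_{4}) + h(x_5)].
Sum = 1246.17.

1246.17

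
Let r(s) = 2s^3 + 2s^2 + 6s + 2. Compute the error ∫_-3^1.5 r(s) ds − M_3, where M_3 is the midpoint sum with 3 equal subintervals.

-2.109375

Exact integral: ∫_-3^1.5 r(s) ds = -28.96875.
M_3 = -26.859375.
Error = -28.96875 − (-26.859375) = -2.109375.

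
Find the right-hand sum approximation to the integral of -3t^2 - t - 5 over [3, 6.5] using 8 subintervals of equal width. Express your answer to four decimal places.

Δt = (6.5 − 3)/8 = 0.4375.
Right endpoints: 3.4375, 3.875, 4.3125, 4.75, 5.1875, 5.625, 6.0625, 6.5.
f(3.4375) = -43.88671875, f(3.875) = -53.921875, f(4.3125) = -65.10546875, f(4.75) = -77.4375, f(5.1875) = -90.91796875, f(5.625) = -105.546875, f(6.0625) = -121.32421875, f(6.5) = -138.25.
Sum = Δt · [f(3.4375) + f(3.875) + f(4.3125) + ...].
Sum ≈ -304.6709.

-304.6709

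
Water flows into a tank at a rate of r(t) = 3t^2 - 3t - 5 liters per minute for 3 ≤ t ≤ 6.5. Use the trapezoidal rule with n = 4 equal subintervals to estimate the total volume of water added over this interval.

181.58984375

Δt = (6.5 − 3)/4 = 0.875.
r(3) = 13, r(3.875) = 28.421875, r(4.75) = 48.4375, r(5.625) = 73.046875, r(6.5) = 102.25.
T_4 = (Δt/2)·[r(t_0) + 2r(t_1) + 2r(t_2) + 2r(t_3) + r(t_4)].
Sum = 181.58984375.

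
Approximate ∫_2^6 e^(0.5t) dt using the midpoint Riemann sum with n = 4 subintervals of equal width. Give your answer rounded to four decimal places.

34.3753

Δt = (6 − 2)/4 = 1.
Midpoints: 2.5, 3.5, 4.5, 5.5.
f(2.5) ≈ 3.4903, f(3.5) ≈ 5.7546, f(4.5) ≈ 9.4877, f(5.5) ≈ 15.6426.
Sum = Δt · [f(2.5) + f(3.5) + f(4.5) + f(5.5)].
Sum ≈ 34.3753.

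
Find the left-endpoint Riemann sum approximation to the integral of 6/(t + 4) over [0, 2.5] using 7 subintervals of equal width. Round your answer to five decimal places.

3.01854

Δt = (2.5 − 0)/7 = 5/14.
Left endpoints: 0, 5/14, 5/7, 15/14, 10/7, 25/14, 15/7.
f(0) = 1.5, f(5/14) = 84/61, f(5/7) = 14/11, f(15/14) = 84/71, f(10/7) = 21/19, f(25/14) = 28/27, f(15/7) = 42/43.
Sum = Δt · [f(0) + f(5/14) + f(5/7) + ...].
Sum ≈ 3.01854.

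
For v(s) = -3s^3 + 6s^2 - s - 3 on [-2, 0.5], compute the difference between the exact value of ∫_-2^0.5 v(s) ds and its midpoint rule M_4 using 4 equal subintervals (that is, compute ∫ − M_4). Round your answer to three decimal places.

1.038

Exact integral: ∫_-2^0.5 v(s) ds = 22.578125.
M_4 ≈ 21.54053.
Error ≈ 22.578125 − 21.54053 ≈ 1.038.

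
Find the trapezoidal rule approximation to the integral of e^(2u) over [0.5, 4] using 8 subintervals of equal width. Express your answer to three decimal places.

Δu = (4 − 0.5)/8 = 0.4375.
f(0.5) ≈ 2.718, f(0.9375) ≈ 6.521, f(1.375) ≈ 15.643, f(1.8125) ≈ 37.525, f(2.25) ≈ 90.017, f(2.6875) ≈ 215.940, f(3.125) ≈ 518.013, f(3.5625) ≈ 1242.648, f(4) ≈ 2980.958.
T_8 = (Δu/2)·[f(u_0) + 2f(u_1) + ... + 2f(u_{7}) + f(u_8)].
Sum ≈ 1582.938.

1582.938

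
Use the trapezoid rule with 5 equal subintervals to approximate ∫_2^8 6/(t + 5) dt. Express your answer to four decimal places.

3.7246

Δt = (8 − 2)/5 = 1.2.
f(2) = 6/7, f(3.2) = 30/41, f(4.4) = 30/47, f(5.6) = 30/53, f(6.8) = 30/59, f(8) = 6/13.
T_5 = (Δt/2)·[f(t_0) + 2f(t_1) + ... + 2f(t_{4}) + f(t_5)].
Sum ≈ 3.7246.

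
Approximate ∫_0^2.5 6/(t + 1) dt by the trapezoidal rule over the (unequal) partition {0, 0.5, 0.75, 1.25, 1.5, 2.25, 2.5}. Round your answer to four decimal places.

7.6231

Subinterval widths: 0.5, 0.25, 0.5, 0.25, 0.75, 0.25.
f(0) = 6, f(0.5) = 4, f(0.75) = 24/7, f(1.25) = 8/3, f(1.5) = 2.4, f(2.25) = 24/13, f(2.5) = 12/7.
On each subinterval the trapezoid contributes (Δt_i/2)·[f(t_{i-1}) + f(t_i)].
Sum ≈ 7.6231.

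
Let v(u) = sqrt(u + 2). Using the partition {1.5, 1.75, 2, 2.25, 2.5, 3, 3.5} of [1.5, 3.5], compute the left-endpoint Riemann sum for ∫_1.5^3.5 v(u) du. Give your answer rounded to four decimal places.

Subinterval widths: 0.25, 0.25, 0.25, 0.25, 0.5, 0.5.
Left endpoints: 1.5, 1.75, 2, 2.25, 2.5, 3.
v(1.5) ≈ 1.8708, v(1.75) ≈ 1.9365, v(2) ≈ 2.0000, v(2.25) ≈ 2.0616, v(2.5) ≈ 2.1213, v(3) ≈ 2.2361.
Sum = Σ Δu_i · v(u_i).
Sum ≈ 4.1459.

4.1459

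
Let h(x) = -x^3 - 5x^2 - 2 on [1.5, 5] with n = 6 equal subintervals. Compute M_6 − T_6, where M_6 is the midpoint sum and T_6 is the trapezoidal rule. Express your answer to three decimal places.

4.392

M_6 ≈ -363.22880.
T_6 ≈ -367.62052.
M_6 − T_6 ≈ 4.392.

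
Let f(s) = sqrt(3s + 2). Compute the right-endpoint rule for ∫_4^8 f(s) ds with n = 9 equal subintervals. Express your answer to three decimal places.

18.120

Δs = (8 − 4)/9 = 4/9.
Right endpoints: 40/9, 44/9, 16/3, 52/9, 56/9, 20/3, 64/9, 68/9, 8.
f(40/9) ≈ 3.916, f(44/9) ≈ 4.082, f(16/3) ≈ 4.243, f(52/9) ≈ 4.397, f(56/9) ≈ 4.546, f(20/3) ≈ 4.690, f(64/9) ≈ 4.830, f(68/9) ≈ 4.967, f(8) ≈ 5.099.
Sum = Δs · [f(40/9) + f(44/9) + f(16/3) + ...].
Sum ≈ 18.120.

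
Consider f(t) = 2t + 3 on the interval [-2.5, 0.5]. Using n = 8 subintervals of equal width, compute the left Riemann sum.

1.875

Δt = (0.5 − (-2.5))/8 = 0.375.
Left endpoints: -2.5, -2.125, -1.75, -1.375, -1, -0.625, -0.25, 0.125.
f(-2.5) = -2, f(-2.125) = -1.25, f(-1.75) = -0.5, f(-1.375) = 0.25, f(-1) = 1, f(-0.625) = 1.75, f(-0.25) = 2.5, f(0.125) = 3.25.
Sum = Δt · [f(-2.5) + f(-2.125) + f(-1.75) + ...].
Sum = 1.875.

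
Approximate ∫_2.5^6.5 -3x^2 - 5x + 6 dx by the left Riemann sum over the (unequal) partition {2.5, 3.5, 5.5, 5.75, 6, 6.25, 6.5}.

Subinterval widths: 1, 2, 0.25, 0.25, 0.25, 0.25.
Left endpoints: 2.5, 3.5, 5.5, 5.75, 6, 6.25.
f(2.5) = -25.25, f(3.5) = -48.25, f(5.5) = -112.25, f(5.75) = -121.9375, f(6) = -132, f(6.25) = -142.4375.
Sum = Σ Δx_i · f(x_i).
Sum = -248.90625.

-248.90625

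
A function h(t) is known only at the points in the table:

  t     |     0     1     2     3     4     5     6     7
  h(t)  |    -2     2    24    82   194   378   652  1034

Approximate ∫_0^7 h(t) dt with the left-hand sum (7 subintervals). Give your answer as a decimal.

1330

Δt = 1.
Sum = 1·[(-2) + 2 + 24 + 82 + 194 + 378 + 652] = 1330.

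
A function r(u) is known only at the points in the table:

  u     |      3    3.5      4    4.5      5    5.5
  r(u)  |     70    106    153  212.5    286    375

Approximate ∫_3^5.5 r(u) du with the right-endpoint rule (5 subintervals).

566.25

Δu = 0.5.
Sum = 0.5·[106 + 153 + 212.5 + 286 + 375] = 566.25.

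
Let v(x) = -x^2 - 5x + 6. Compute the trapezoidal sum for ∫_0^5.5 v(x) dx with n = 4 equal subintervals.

-99.81640625

Δx = (5.5 − 0)/4 = 1.375.
v(0) = 6, v(1.375) = -2.765625, v(2.75) = -15.3125, v(4.125) = -31.640625, v(5.5) = -51.75.
T_4 = (Δx/2)·[v(x_0) + 2v(x_1) + 2v(x_2) + 2v(x_3) + v(x_4)].
Sum = -99.81640625.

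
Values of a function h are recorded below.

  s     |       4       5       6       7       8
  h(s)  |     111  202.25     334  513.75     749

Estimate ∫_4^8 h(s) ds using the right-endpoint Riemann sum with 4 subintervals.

Δs = 1.
Sum = 1·[202.25 + 334 + 513.75 + 749] = 1799.

1799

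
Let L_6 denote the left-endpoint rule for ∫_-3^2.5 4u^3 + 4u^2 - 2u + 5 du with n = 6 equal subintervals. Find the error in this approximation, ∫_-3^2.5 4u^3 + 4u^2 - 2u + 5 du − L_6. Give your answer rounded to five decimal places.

Exact integral: ∫_-3^2.5 f(u) du ≈ 45.1458333.
L_6 ≈ -22.1464120.
Error ≈ 45.1458333 − (-22.1464120) ≈ 67.29225.

67.29225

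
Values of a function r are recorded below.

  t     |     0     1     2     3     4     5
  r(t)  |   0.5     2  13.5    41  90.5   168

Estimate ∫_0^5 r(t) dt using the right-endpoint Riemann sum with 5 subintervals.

315

Δt = 1.
Sum = 1·[2 + 13.5 + 41 + 90.5 + 168] = 315.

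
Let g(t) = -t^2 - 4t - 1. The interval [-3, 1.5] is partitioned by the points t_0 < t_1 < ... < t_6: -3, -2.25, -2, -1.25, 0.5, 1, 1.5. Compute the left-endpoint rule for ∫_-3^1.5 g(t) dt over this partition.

4.125

Subinterval widths: 0.75, 0.25, 0.75, 1.75, 0.5, 0.5.
Left endpoints: -3, -2.25, -2, -1.25, 0.5, 1.
g(-3) = 2, g(-2.25) = 2.9375, g(-2) = 3, g(-1.25) = 2.4375, g(0.5) = -3.25, g(1) = -6.
Sum = Σ Δt_i · g(t_i).
Sum = 4.125.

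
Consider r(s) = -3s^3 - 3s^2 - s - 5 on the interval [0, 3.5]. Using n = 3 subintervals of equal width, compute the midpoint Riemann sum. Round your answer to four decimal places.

Δs = (3.5 − 0)/3 = 7/6.
Midpoints: 7/12, 1.75, 35/12.
r(7/12) = -4147/576, r(1.75) = -32.015625, r(35/12) = -62135/576.
Sum = Δs · [r(7/12) + r(1.75) + r(35/12)].
Sum ≈ -171.6033.

-171.6033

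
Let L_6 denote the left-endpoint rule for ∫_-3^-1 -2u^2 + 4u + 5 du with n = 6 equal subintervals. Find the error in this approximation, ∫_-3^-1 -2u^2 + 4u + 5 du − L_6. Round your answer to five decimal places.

4.07407

Exact integral: ∫_-3^-1 f(u) du ≈ -23.3333333.
L_6 ≈ -27.4074074.
Error ≈ -23.3333333 − (-27.4074074) ≈ 4.07407.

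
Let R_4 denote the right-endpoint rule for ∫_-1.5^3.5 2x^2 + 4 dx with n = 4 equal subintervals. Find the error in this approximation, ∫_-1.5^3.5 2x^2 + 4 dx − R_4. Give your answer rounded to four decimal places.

-15.1042

Exact integral: ∫_-1.5^3.5 f(x) dx ≈ 50.833333.
R_4 = 65.9375.
Error ≈ 50.833333 − 65.9375 ≈ -15.1042.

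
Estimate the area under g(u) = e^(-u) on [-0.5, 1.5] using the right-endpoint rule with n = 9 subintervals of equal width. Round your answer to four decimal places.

1.2731

Δu = (1.5 − (-0.5))/9 = 2/9.
Right endpoints: -5/18, -1/18, 1/6, 7/18, 11/18, 5/6, 19/18, 23/18, 1.5.
g(-5/18) ≈ 1.3202, g(-1/18) ≈ 1.0571, g(1/6) ≈ 0.8465, g(7/18) ≈ 0.6778, g(11/18) ≈ 0.5427, g(5/6) ≈ 0.4346, g(19/18) ≈ 0.3480, g(23/18) ≈ 0.2787, g(1.5) ≈ 0.2231.
Sum = Δu · [g(-5/18) + g(-1/18) + g(1/6) + ...].
Sum ≈ 1.2731.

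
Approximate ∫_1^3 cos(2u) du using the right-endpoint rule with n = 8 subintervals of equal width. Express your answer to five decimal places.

Δu = (3 − 1)/8 = 0.25.
Right endpoints: 1.25, 1.5, 1.75, 2, 2.25, 2.5, 2.75, 3.
f(1.25) ≈ -0.80114, f(1.5) ≈ -0.98999, f(1.75) ≈ -0.93646, f(2) ≈ -0.65364, f(2.25) ≈ -0.21080, f(2.5) ≈ 0.28366, f(2.75) ≈ 0.70867, f(3) ≈ 0.96017.
Sum = Δu · [f(1.25) + f(1.5) + f(1.75) + ...].
Sum ≈ -0.40988.

-0.40988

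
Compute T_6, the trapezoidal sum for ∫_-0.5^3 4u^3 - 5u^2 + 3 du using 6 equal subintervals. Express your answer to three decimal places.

Δu = (3 − (-0.5))/6 = 7/12.
f(-0.5) = 1.25, f(1/12) = 641/216, f(2/3) = 53/27, f(1.25) = 3, f(11/6) = 1171/108, f(29/12) = 6535/216, f(3) = 66.
T_6 = (Δu/2)·[f(u_0) + 2f(u_1) + ... + 2f(u_{5}) + f(u_6)].
Sum ≈ 48.214.

48.214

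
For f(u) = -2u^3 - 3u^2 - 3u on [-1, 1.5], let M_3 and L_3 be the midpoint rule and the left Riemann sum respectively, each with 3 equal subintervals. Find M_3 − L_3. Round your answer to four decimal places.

-6.3802

M_3 ≈ -7.630208.
L_3 = -1.25.
M_3 − L_3 ≈ -6.3802.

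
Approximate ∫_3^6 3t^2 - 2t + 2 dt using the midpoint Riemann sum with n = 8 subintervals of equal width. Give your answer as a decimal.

Δt = (6 − 3)/8 = 0.375.
Midpoints: 3.1875, 3.5625, 3.9375, 4.3125, 4.6875, 5.0625, 5.4375, 5.8125.
f(3.1875) = 26.10546875, f(3.5625) = 32.94921875, f(3.9375) = 40.63671875, f(4.3125) = 49.16796875, f(4.6875) = 58.54296875, f(5.0625) = 68.76171875, f(5.4375) = 79.82421875, f(5.8125) = 91.73046875.
Sum = Δt · [f(3.1875) + f(3.5625) + f(3.9375) + ...].
Sum = 167.89453125.

167.89453125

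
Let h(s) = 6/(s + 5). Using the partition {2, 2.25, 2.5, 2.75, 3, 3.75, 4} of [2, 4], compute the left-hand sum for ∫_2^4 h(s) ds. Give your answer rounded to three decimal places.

1.549

Subinterval widths: 0.25, 0.25, 0.25, 0.25, 0.75, 0.25.
Left endpoints: 2, 2.25, 2.5, 2.75, 3, 3.75.
h(2) = 6/7, h(2.25) = 24/29, h(2.5) = 0.8, h(2.75) = 24/31, h(3) = 0.75, h(3.75) = 24/35.
Sum = Σ Δs_i · h(s_i).
Sum ≈ 1.549.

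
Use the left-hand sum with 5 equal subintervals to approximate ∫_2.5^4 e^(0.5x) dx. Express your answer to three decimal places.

7.227

Δx = (4 − 2.5)/5 = 0.3.
Left endpoints: 2.5, 2.8, 3.1, 3.4, 3.7.
f(2.5) ≈ 3.490, f(2.8) ≈ 4.055, f(3.1) ≈ 4.711, f(3.4) ≈ 5.474, f(3.7) ≈ 6.360.
Sum = Δx · [f(2.5) + f(2.8) + f(3.1) + f(3.4) + f(3.7)].
Sum ≈ 7.227.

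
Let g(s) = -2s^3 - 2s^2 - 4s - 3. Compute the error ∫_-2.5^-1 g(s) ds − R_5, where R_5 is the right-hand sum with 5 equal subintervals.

Exact integral: ∫_-2.5^-1 g(s) ds = 15.28125.
R_5 = 11.76.
Error = 15.28125 − 11.76 = 3.52125.

3.52125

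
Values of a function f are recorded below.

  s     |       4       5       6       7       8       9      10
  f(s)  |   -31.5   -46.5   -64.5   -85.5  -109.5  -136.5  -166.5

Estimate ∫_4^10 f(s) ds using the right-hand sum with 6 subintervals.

-609

Δs = 1.
Sum = 1·[(-46.5) + (-64.5) + (-85.5) + (-109.5) + (-136.5) + (-166.5)] = -609.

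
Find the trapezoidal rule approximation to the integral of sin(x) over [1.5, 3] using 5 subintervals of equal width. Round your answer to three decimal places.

Δx = (3 − 1.5)/5 = 0.3.
f(1.5) ≈ 0.997, f(1.8) ≈ 0.974, f(2.1) ≈ 0.863, f(2.4) ≈ 0.675, f(2.7) ≈ 0.427, f(3) ≈ 0.141.
T_5 = (Δx/2)·[f(x_0) + 2f(x_1) + ... + 2f(x_{4}) + f(x_5)].
Sum ≈ 1.053.

1.053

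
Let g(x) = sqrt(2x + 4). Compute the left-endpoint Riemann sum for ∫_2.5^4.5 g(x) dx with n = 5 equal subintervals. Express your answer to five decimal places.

6.50220

Δx = (4.5 − 2.5)/5 = 0.4.
Left endpoints: 2.5, 2.9, 3.3, 3.7, 4.1.
g(2.5) ≈ 3.00000, g(2.9) ≈ 3.13050, g(3.3) ≈ 3.25576, g(3.7) ≈ 3.37639, g(4.1) ≈ 3.49285.
Sum = Δx · [g(2.5) + g(2.9) + g(3.3) + g(3.7) + g(4.1)].
Sum ≈ 6.50220.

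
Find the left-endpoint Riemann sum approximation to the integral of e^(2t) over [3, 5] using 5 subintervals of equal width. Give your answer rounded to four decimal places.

7057.4671

Δt = (5 − 3)/5 = 0.4.
Left endpoints: 3, 3.4, 3.8, 4.2, 4.6.
f(3) ≈ 403.4288, f(3.4) ≈ 897.8473, f(3.8) ≈ 1998.1959, f(4.2) ≈ 4447.0667, f(4.6) ≈ 9897.1291.
Sum = Δt · [f(3) + f(3.4) + f(3.8) + f(4.2) + f(4.6)].
Sum ≈ 7057.4671.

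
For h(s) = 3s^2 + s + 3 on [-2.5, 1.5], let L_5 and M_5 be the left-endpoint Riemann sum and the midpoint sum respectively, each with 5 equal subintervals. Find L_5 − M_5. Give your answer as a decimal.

L_5 = 33.48.
M_5 = 28.36.
L_5 − M_5 = 5.12.

5.12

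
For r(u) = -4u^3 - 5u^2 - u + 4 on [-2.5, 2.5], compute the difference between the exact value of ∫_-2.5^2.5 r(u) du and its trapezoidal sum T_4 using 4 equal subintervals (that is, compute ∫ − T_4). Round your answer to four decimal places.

6.5104

Exact integral: ∫_-2.5^2.5 r(u) du ≈ -32.083333.
T_4 = -38.59375.
Error ≈ -32.083333 − (-38.59375) ≈ 6.5104.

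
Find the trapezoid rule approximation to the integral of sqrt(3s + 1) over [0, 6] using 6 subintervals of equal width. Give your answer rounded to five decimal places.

Δs = (6 − 0)/6 = 1.
f(0) ≈ 1.00000, f(1) ≈ 2.00000, f(2) ≈ 2.64575, f(3) ≈ 3.16228, f(4) ≈ 3.60555, f(5) ≈ 4.00000, f(6) ≈ 4.35890.
T_6 = (Δs/2)·[f(s_0) + 2f(s_1) + ... + 2f(s_{5}) + f(s_6)].
Sum ≈ 18.09303.

18.09303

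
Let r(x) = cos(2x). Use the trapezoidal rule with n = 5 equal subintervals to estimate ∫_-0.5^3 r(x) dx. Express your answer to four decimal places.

Δx = (3 − (-0.5))/5 = 0.7.
r(-0.5) ≈ 0.5403, r(0.2) ≈ 0.9211, r(0.9) ≈ -0.2272, r(1.6) ≈ -0.9983, r(2.3) ≈ -0.1122, r(3) ≈ 0.9602.
T_5 = (Δx/2)·[r(x_0) + 2r(x_1) + ... + 2r(x_{4}) + r(x_5)].
Sum ≈ 0.2336.

0.2336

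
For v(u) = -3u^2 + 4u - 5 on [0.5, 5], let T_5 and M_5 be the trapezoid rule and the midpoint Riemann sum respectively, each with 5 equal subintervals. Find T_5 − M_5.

T_5 = -99.6975.
M_5 = -96.96375.
T_5 − M_5 = -2.73375.

-2.73375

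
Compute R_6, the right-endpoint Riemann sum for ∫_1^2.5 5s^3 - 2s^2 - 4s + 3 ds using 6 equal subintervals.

39.28515625

Δs = (2.5 − 1)/6 = 0.25.
Right endpoints: 1.25, 1.5, 1.75, 2, 2.25, 2.5.
f(1.25) = 4.640625, f(1.5) = 9.375, f(1.75) = 16.671875, f(2) = 27, f(2.25) = 40.828125, f(2.5) = 58.625.
Sum = Δs · [f(1.25) + f(1.5) + f(1.75) + ...].
Sum = 39.28515625.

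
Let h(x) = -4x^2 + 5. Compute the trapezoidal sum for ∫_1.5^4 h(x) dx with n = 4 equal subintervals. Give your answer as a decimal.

Δx = (4 − 1.5)/4 = 0.625.
h(1.5) = -4, h(2.125) = -13.0625, h(2.75) = -25.25, h(3.375) = -40.5625, h(4) = -59.
T_4 = (Δx/2)·[h(x_0) + 2h(x_1) + 2h(x_2) + 2h(x_3) + h(x_4)].
Sum = -68.984375.

-68.984375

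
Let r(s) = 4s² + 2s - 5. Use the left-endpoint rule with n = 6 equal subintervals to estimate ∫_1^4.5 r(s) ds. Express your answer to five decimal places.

98.21065

Δs = (4.5 − 1)/6 = 7/12.
Left endpoints: 1, 19/12, 13/6, 2.75, 10/3, 47/12.
r(1) = 1, r(19/12) = 295/36, r(13/6) = 163/9, r(2.75) = 30.75, r(10/3) = 415/9, r(47/12) = 2311/36.
Sum = Δs · [r(1) + r(19/12) + r(13/6) + ...].
Sum ≈ 98.21065.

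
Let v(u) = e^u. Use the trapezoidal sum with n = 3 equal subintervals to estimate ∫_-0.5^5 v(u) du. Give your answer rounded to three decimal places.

187.058

Δu = (5 − (-0.5))/3 = 11/6.
v(-0.5) ≈ 0.607, v(4/3) ≈ 3.794, v(19/6) ≈ 23.728, v(5) ≈ 148.413.
T_3 = (Δu/2)·[v(u_0) + 2v(u_1) + 2v(u_2) + v(u_3)].
Sum ≈ 187.058.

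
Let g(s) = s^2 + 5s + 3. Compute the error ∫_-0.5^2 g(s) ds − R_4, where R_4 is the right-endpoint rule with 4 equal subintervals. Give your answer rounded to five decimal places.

-5.24089

Exact integral: ∫_-0.5^2 g(s) ds ≈ 19.5833333.
R_4 = 24.82421875.
Error ≈ 19.5833333 − 24.82421875 ≈ -5.24089.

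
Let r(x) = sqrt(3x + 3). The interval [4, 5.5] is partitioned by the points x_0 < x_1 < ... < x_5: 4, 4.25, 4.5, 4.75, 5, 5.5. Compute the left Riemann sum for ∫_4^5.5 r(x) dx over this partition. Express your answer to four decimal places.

Subinterval widths: 0.25, 0.25, 0.25, 0.25, 0.5.
Left endpoints: 4, 4.25, 4.5, 4.75, 5.
r(4) ≈ 3.8730, r(4.25) ≈ 3.9686, r(4.5) ≈ 4.0620, r(4.75) ≈ 4.1533, r(5) ≈ 4.2426.
Sum = Σ Δx_i · r(x_i).
Sum ≈ 6.1356.

6.1356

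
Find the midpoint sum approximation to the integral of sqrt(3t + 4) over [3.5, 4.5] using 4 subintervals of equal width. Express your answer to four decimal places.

3.9986

Δt = (4.5 − 3.5)/4 = 0.25.
Midpoints: 3.625, 3.875, 4.125, 4.375.
f(3.625) ≈ 3.8568, f(3.875) ≈ 3.9528, f(4.125) ≈ 4.0466, f(4.375) ≈ 4.1382.
Sum = Δt · [f(3.625) + f(3.875) + f(4.125) + f(4.375)].
Sum ≈ 3.9986.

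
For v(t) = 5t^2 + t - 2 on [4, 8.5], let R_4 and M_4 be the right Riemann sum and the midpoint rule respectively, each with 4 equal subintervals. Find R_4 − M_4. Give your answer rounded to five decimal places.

167.85352

R_4 = 1101.48046875.
M_4 ≈ 933.6269531.
R_4 − M_4 ≈ 167.85352.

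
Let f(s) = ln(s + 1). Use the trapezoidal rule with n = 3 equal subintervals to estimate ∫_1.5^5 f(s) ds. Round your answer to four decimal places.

4.9337

Δs = (5 − 1.5)/3 = 7/6.
f(1.5) ≈ 0.9163, f(8/3) ≈ 1.2993, f(23/6) ≈ 1.5755, f(5) ≈ 1.7918.
T_3 = (Δs/2)·[f(s_0) + 2f(s_1) + 2f(s_2) + f(s_3)].
Sum ≈ 4.9337.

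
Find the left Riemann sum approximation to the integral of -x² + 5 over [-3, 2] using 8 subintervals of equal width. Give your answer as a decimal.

Δx = (2 − (-3))/8 = 0.625.
Left endpoints: -3, -2.375, -1.75, -1.125, -0.5, 0.125, 0.75, 1.375.
f(-3) = -4, f(-2.375) = -0.640625, f(-1.75) = 1.9375, f(-1.125) = 3.734375, f(-0.5) = 4.75, f(0.125) = 4.984375, f(0.75) = 4.4375, f(1.375) = 3.109375.
Sum = Δx · [f(-3) + f(-2.375) + f(-1.75) + ...].
Sum = 11.4453125.

11.4453125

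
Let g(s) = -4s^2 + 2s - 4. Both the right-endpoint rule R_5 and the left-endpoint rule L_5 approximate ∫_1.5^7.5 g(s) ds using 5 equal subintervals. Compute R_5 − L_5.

R_5 = -656.16.
L_5 = -411.36.
R_5 − L_5 = -244.8.

-244.8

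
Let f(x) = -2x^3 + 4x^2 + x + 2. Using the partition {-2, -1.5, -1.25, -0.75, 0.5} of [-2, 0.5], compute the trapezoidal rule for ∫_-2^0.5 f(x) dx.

Subinterval widths: 0.5, 0.25, 0.5, 1.25.
f(-2) = 32, f(-1.5) = 16.25, f(-1.25) = 10.90625, f(-0.75) = 4.34375, f(0.5) = 3.25.
On each subinterval the trapezoid contributes (Δx_i/2)·[f(x_{i-1}) + f(x_i)].
Sum = 24.015625.

24.015625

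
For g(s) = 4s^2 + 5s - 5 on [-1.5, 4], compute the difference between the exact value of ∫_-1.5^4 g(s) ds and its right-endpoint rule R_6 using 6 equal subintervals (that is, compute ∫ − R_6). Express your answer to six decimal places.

Exact integral: ∫_-1.5^4 g(s) ds ≈ 96.70833333.
R_6 ≈ 137.60185185.
Error ≈ 96.70833333 − 137.60185185 ≈ -40.893519.

-40.893519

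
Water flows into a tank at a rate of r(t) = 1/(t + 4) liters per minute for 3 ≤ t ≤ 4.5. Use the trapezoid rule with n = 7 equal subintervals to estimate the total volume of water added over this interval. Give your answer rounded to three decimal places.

0.194

Δt = (4.5 − 3)/7 = 3/14.
r(3) = 1/7, r(45/14) = 14/101, r(24/7) = 7/52, r(51/14) = 14/107, r(27/7) = 7/55, r(57/14) = 14/113, r(30/7) = 7/58, r(4.5) = 2/17.
T_7 = (Δt/2)·[r(t_0) + 2r(t_1) + ... + 2r(t_{6}) + r(t_7)].
Sum ≈ 0.194.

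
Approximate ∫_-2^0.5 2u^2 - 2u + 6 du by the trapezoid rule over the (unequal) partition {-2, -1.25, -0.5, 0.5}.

24.78125

Subinterval widths: 0.75, 0.75, 1.
f(-2) = 18, f(-1.25) = 11.625, f(-0.5) = 7.5, f(0.5) = 5.5.
On each subinterval the trapezoid contributes (Δu_i/2)·[f(u_{i-1}) + f(u_i)].
Sum = 24.78125.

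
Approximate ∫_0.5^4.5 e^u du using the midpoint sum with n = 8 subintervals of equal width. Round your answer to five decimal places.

87.45457

Δu = (4.5 − 0.5)/8 = 0.5.
Midpoints: 0.75, 1.25, 1.75, 2.25, 2.75, 3.25, 3.75, 4.25.
f(0.75) ≈ 2.11700, f(1.25) ≈ 3.49034, f(1.75) ≈ 5.75460, f(2.25) ≈ 9.48774, f(2.75) ≈ 15.64263, f(3.25) ≈ 25.79034, f(3.75) ≈ 42.52108, f(4.25) ≈ 70.10541.
Sum = Δu · [f(0.75) + f(1.25) + f(1.75) + ...].
Sum ≈ 87.45457.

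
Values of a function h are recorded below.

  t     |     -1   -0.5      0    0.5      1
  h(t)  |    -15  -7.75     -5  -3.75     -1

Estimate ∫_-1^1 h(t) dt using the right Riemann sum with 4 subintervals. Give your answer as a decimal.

-8.75

Δt = 0.5.
Sum = 0.5·[(-7.75) + (-5) + (-3.75) + (-1)] = -8.75.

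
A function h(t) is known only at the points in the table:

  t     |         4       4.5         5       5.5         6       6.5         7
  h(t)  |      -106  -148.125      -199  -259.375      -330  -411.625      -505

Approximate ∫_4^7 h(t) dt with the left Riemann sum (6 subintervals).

Δt = 0.5.
Sum = 0.5·[(-106) + (-148.125) + (-199) + (-259.375) + (-330) + (-411.625)] = -727.0625.

-727.0625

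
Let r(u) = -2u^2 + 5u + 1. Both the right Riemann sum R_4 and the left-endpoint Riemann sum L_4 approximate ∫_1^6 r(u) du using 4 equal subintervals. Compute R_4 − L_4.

-56.25

R_4 = -81.5625.
L_4 = -25.3125.
R_4 − L_4 = -56.25.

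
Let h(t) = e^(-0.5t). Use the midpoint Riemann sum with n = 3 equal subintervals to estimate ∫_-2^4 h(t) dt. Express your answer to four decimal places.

4.9568

Δt = (4 − (-2))/3 = 2.
Midpoints: -1, 1, 3.
h(-1) ≈ 1.6487, h(1) ≈ 0.6065, h(3) ≈ 0.2231.
Sum = Δt · [h(-1) + h(1) + h(3)].
Sum ≈ 4.9568.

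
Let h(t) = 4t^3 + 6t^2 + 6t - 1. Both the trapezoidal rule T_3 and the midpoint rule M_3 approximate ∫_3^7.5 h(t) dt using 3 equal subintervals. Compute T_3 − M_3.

T_3 = 4126.5.
M_3 = 3951.84375.
T_3 − M_3 = 174.65625.

174.65625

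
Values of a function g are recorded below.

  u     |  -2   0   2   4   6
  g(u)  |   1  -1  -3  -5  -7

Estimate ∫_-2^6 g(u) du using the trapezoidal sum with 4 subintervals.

Δu = 2.
T_4 = (2/2)·[1 + 2·(-1) + 2·(-3) + 2·(-5) + (-7)] = -24.

-24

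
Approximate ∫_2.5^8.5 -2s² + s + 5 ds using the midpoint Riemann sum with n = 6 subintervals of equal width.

-335

Δs = (8.5 − 2.5)/6 = 1.
Midpoints: 3, 4, 5, 6, 7, 8.
f(3) = -10, f(4) = -23, f(5) = -40, f(6) = -61, f(7) = -86, f(8) = -115.
Sum = Δs · [f(3) + f(4) + f(5) + ...].
Sum = -335.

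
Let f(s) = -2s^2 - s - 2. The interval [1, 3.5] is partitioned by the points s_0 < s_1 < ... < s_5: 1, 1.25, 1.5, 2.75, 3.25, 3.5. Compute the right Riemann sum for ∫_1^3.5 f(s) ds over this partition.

Subinterval widths: 0.25, 0.25, 1.25, 0.5, 0.25.
Right endpoints: 1.25, 1.5, 2.75, 3.25, 3.5.
f(1.25) = -6.375, f(1.5) = -8, f(2.75) = -19.875, f(3.25) = -26.375, f(3.5) = -30.
Sum = Σ Δs_i · f(s_i).
Sum = -49.125.

-49.125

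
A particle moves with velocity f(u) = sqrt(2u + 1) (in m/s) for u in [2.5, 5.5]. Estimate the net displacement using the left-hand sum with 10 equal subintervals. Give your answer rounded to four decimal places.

Δu = (5.5 − 2.5)/10 = 0.3.
Left endpoints: 2.5, 2.8, 3.1, 3.4, 3.7, 4, 4.3, 4.6, 4.9, 5.2.
f(2.5) ≈ 2.4495, f(2.8) ≈ 2.5690, f(3.1) ≈ 2.6833, f(3.4) ≈ 2.7928, f(3.7) ≈ 2.8983, f(4) ≈ 3.0000, f(4.3) ≈ 3.0984, f(4.6) ≈ 3.1937, f(4.9) ≈ 3.2863, f(5.2) ≈ 3.3764.
Sum = Δu · [f(2.5) + f(2.8) + f(3.1) + ...].
Sum ≈ 8.8043.

8.8043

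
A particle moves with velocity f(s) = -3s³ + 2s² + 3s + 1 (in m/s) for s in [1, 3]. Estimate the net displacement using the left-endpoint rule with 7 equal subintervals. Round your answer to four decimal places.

Δs = (3 − 1)/7 = 2/7.
Left endpoints: 1, 9/7, 11/7, 13/7, 15/7, 17/7, 19/7.
f(1) = 3, f(9/7) = 613/343, f(11/7) = -339/343, f(13/7) = -1971/343, f(15/7) = -4427/343, f(17/7) = -7851/343, f(19/7) = -12387/343.
Sum = Δs · [f(1) + f(9/7) + f(11/7) + ...].
Sum ≈ -21.1020.

-21.1020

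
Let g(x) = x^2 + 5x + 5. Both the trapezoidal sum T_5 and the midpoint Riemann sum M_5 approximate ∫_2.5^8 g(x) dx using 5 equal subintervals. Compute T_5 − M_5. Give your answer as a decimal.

T_5 = 338.4425.
M_5 = 336.77875.
T_5 − M_5 = 1.66375.

1.66375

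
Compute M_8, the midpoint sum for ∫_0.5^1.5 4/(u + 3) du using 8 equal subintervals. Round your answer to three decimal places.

1.005

Δu = (1.5 − 0.5)/8 = 0.125.
Midpoints: 0.5625, 0.6875, 0.8125, 0.9375, 1.0625, 1.1875, 1.3125, 1.4375.
f(0.5625) = 64/57, f(0.6875) = 64/59, f(0.8125) = 64/61, f(0.9375) = 64/63, f(1.0625) = 64/65, f(1.1875) = 64/67, f(1.3125) = 64/69, f(1.4375) = 64/71.
Sum = Δu · [f(0.5625) + f(0.6875) + f(0.8125) + ...].
Sum ≈ 1.005.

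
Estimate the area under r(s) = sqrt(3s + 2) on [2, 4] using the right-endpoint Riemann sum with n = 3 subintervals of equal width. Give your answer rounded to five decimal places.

6.91202

Δs = (4 − 2)/3 = 2/3.
Right endpoints: 8/3, 10/3, 4.
r(8/3) ≈ 3.16228, r(10/3) ≈ 3.46410, r(4) ≈ 3.74166.
Sum = Δs · [r(8/3) + r(10/3) + r(4)].
Sum ≈ 6.91202.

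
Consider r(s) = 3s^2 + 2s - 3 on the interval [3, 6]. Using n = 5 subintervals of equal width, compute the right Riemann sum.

233.64

Δs = (6 − 3)/5 = 0.6.
Right endpoints: 3.6, 4.2, 4.8, 5.4, 6.
r(3.6) = 43.08, r(4.2) = 58.32, r(4.8) = 75.72, r(5.4) = 95.28, r(6) = 117.
Sum = Δs · [r(3.6) + r(4.2) + r(4.8) + r(5.4) + r(6)].
Sum = 233.64.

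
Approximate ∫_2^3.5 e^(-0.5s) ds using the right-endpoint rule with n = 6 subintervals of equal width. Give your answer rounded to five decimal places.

Δs = (3.5 − 2)/6 = 0.25.
Right endpoints: 2.25, 2.5, 2.75, 3, 3.25, 3.5.
f(2.25) ≈ 0.32465, f(2.5) ≈ 0.28650, f(2.75) ≈ 0.25284, f(3) ≈ 0.22313, f(3.25) ≈ 0.19691, f(3.5) ≈ 0.17377.
Sum = Δs · [f(2.25) + f(2.5) + f(2.75) + ...].
Sum ≈ 0.36445.

0.36445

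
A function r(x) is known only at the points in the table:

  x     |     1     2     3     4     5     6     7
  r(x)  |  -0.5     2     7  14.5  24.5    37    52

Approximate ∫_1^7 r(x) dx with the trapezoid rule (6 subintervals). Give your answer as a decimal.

Δx = 1.
T_6 = (1/2)·[(-0.5) + 2·2 + 2·7 + 2·14.5 + 2·24.5 + 2·37 + 52] = 110.75.

110.75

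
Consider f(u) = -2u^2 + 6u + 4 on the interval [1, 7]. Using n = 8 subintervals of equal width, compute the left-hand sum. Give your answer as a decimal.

-38.625

Δu = (7 − 1)/8 = 0.75.
Left endpoints: 1, 1.75, 2.5, 3.25, 4, 4.75, 5.5, 6.25.
f(1) = 8, f(1.75) = 8.375, f(2.5) = 6.5, f(3.25) = 2.375, f(4) = -4, f(4.75) = -12.625, f(5.5) = -23.5, f(6.25) = -36.625.
Sum = Δu · [f(1) + f(1.75) + f(2.5) + ...].
Sum = -38.625.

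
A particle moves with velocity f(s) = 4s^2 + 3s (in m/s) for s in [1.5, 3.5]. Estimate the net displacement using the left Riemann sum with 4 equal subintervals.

56.5

Δs = (3.5 − 1.5)/4 = 0.5.
Left endpoints: 1.5, 2, 2.5, 3.
f(1.5) = 13.5, f(2) = 22, f(2.5) = 32.5, f(3) = 45.
Sum = Δs · [f(1.5) + f(2) + f(2.5) + f(3)].
Sum = 56.5.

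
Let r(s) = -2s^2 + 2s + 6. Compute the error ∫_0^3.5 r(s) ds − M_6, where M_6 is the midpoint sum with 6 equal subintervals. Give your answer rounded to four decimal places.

Exact integral: ∫_0^3.5 r(s) ds ≈ 4.666667.
M_6 ≈ 4.865162.
Error ≈ 4.666667 − 4.865162 ≈ -0.1985.

-0.1985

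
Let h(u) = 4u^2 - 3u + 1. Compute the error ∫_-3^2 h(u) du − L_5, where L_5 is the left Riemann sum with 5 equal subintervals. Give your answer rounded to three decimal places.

Exact integral: ∫_-3^2 h(u) du ≈ 59.16667.
L_5 = 80.
Error ≈ 59.16667 − 80 ≈ -20.833.

-20.833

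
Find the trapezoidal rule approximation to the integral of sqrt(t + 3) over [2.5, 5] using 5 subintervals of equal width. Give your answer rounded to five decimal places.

Δt = (5 − 2.5)/5 = 0.5.
f(2.5) ≈ 2.34521, f(3) ≈ 2.44949, f(3.5) ≈ 2.54951, f(4) ≈ 2.64575, f(4.5) ≈ 2.73861, f(5) ≈ 2.82843.
T_5 = (Δt/2)·[f(t_0) + 2f(t_1) + ... + 2f(t_{4}) + f(t_5)].
Sum ≈ 6.48509.

6.48509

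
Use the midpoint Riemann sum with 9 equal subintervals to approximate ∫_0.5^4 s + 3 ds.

Δs = (4 − 0.5)/9 = 7/18.
Midpoints: 25/36, 13/12, 53/36, 67/36, 2.25, 95/36, 109/36, 41/12, 137/36.
f(25/36) = 133/36, f(13/12) = 49/12, f(53/36) = 161/36, f(67/36) = 175/36, f(2.25) = 5.25, f(95/36) = 203/36, f(109/36) = 217/36, f(41/12) = 77/12, f(137/36) = 245/36.
Sum = Δs · [f(25/36) + f(13/12) + f(53/36) + ...].
Sum = 18.375.

18.375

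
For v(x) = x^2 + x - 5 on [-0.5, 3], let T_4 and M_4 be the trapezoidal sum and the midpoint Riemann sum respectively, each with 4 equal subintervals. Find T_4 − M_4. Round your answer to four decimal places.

0.6699

T_4 = -3.63671875.
M_4 ≈ -4.306641.
T_4 − M_4 ≈ 0.6699.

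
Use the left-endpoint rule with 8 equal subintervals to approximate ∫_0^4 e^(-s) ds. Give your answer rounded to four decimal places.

1.2475

Δs = (4 − 0)/8 = 0.5.
Left endpoints: 0, 0.5, 1, 1.5, 2, 2.5, 3, 3.5.
f(0) ≈ 1.0000, f(0.5) ≈ 0.6065, f(1) ≈ 0.3679, f(1.5) ≈ 0.2231, f(2) ≈ 0.1353, f(2.5) ≈ 0.0821, f(3) ≈ 0.0498, f(3.5) ≈ 0.0302.
Sum = Δs · [f(0) + f(0.5) + f(1) + ...].
Sum ≈ 1.2475.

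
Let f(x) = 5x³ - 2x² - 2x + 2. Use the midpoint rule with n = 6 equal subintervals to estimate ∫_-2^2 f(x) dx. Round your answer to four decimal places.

Δx = (2 − (-2))/6 = 2/3.
Midpoints: -5/3, -1, -1/3, 1/3, 1, 5/3.
f(-5/3) = -631/27, f(-1) = -3, f(-1/3) = 61/27, f(1/3) = 35/27, f(1) = 3, f(5/3) = 439/27.
Sum = Δx · [f(-5/3) + f(-1) + f(-1/3) + ...].
Sum ≈ -2.3704.

-2.3704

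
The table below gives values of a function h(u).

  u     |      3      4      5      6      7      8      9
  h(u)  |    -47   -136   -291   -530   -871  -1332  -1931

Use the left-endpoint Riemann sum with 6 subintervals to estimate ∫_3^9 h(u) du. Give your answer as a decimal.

-3207

Δu = 1.
Sum = 1·[(-47) + (-136) + (-291) + (-530) + (-871) + (-1332)] = -3207.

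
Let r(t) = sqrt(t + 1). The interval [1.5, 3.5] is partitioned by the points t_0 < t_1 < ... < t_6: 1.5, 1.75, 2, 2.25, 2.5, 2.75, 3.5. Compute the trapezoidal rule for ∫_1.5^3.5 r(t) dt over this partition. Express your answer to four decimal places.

Subinterval widths: 0.25, 0.25, 0.25, 0.25, 0.25, 0.75.
r(1.5) ≈ 1.5811, r(1.75) ≈ 1.6583, r(2) ≈ 1.7321, r(2.25) ≈ 1.8028, r(2.5) ≈ 1.8708, r(2.75) ≈ 1.9365, r(3.5) ≈ 2.1213.
On each subinterval the trapezoid contributes (Δt_i/2)·[r(t_{i-1}) + r(t_i)].
Sum ≈ 3.7274.

3.7274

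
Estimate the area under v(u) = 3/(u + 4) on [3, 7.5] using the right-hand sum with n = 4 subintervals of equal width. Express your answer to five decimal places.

1.39903

Δu = (7.5 − 3)/4 = 1.125.
Right endpoints: 4.125, 5.25, 6.375, 7.5.
v(4.125) = 24/65, v(5.25) = 12/37, v(6.375) = 24/83, v(7.5) = 6/23.
Sum = Δu · [v(4.125) + v(5.25) + v(6.375) + v(7.5)].
Sum ≈ 1.39903.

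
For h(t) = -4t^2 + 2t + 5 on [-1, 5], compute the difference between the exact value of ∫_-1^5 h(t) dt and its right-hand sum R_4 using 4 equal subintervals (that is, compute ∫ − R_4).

72

Exact integral: ∫_-1^5 h(t) dt = -114.
R_4 = -186.
Error = -114 − (-186) = 72.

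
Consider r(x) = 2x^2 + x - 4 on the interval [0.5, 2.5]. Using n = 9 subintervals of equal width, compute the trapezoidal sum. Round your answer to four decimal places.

5.3663

Δx = (2.5 − 0.5)/9 = 2/9.
r(0.5) = -3, r(13/18) = -181/81, r(17/18) = -103/81, r(7/6) = -1/9, r(25/18) = 101/81, r(29/18) = 227/81, r(11/6) = 41/9, r(37/18) = 527/81, r(41/18) = 701/81, r(2.5) = 11.
T_9 = (Δx/2)·[r(x_0) + 2r(x_1) + ... + 2r(x_{8}) + r(x_9)].
Sum ≈ 5.3663.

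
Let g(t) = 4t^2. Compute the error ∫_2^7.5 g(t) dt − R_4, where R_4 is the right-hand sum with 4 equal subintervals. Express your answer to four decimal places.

-150.6198

Exact integral: ∫_2^7.5 g(t) dt ≈ 551.833333.
R_4 = 702.453125.
Error ≈ 551.833333 − 702.453125 ≈ -150.6198.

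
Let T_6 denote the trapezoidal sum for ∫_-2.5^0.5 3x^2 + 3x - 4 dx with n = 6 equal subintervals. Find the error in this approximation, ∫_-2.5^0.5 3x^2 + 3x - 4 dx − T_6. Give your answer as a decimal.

Exact integral: ∫_-2.5^0.5 f(x) dx = -5.25.
T_6 = -4.875.
Error = -5.25 − (-4.875) = -0.375.

-0.375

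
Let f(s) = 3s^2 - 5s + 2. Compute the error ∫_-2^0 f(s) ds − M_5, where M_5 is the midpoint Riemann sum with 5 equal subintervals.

Exact integral: ∫_-2^0 f(s) ds = 22.
M_5 = 21.92.
Error = 22 − 21.92 = 0.08.

0.08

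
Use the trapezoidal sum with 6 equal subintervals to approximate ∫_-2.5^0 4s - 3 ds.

Δs = (0 − (-2.5))/6 = 5/12.
f(-2.5) = -13, f(-25/12) = -34/3, f(-5/3) = -29/3, f(-1.25) = -8, f(-5/6) = -19/3, f(-5/12) = -14/3, f(0) = -3.
T_6 = (Δs/2)·[f(s_0) + 2f(s_1) + ... + 2f(s_{5}) + f(s_6)].
Sum = -20.

-20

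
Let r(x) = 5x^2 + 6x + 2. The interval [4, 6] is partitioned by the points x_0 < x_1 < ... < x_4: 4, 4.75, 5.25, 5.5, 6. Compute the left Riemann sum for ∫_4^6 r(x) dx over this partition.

287.109375

Subinterval widths: 0.75, 0.5, 0.25, 0.5.
Left endpoints: 4, 4.75, 5.25, 5.5.
r(4) = 106, r(4.75) = 143.3125, r(5.25) = 171.3125, r(5.5) = 186.25.
Sum = Σ Δx_i · r(x_i).
Sum = 287.109375.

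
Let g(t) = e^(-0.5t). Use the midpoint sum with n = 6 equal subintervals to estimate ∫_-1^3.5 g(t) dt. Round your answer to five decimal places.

2.93268

Δt = (3.5 − (-1))/6 = 0.75.
Midpoints: -0.625, 0.125, 0.875, 1.625, 2.375, 3.125.
g(-0.625) ≈ 1.36684, g(0.125) ≈ 0.93941, g(0.875) ≈ 0.64565, g(1.625) ≈ 0.44375, g(2.375) ≈ 0.30498, g(3.125) ≈ 0.20961.
Sum = Δt · [g(-0.625) + g(0.125) + g(0.875) + ...].
Sum ≈ 2.93268.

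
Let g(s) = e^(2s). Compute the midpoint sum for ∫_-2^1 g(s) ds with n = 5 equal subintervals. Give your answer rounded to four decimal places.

Δs = (1 − (-2))/5 = 0.6.
Midpoints: -1.7, -1.1, -0.5, 0.1, 0.7.
g(-1.7) ≈ 0.0334, g(-1.1) ≈ 0.1108, g(-0.5) ≈ 0.3679, g(0.1) ≈ 1.2214, g(0.7) ≈ 4.0552.
Sum = Δs · [g(-1.7) + g(-1.1) + g(-0.5) + g(0.1) + g(0.7)].
Sum ≈ 3.4732.

3.4732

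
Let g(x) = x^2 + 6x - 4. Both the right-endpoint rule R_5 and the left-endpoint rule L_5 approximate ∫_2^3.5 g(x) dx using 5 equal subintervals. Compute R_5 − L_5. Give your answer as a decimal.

R_5 = 32.985.
L_5 = 27.81.
R_5 − L_5 = 5.175.

5.175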